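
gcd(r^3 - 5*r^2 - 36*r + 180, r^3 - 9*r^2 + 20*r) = r - 5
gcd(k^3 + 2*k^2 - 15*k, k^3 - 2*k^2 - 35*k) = k^2 + 5*k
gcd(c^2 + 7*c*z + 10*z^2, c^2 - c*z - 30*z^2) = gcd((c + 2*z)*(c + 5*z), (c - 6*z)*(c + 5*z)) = c + 5*z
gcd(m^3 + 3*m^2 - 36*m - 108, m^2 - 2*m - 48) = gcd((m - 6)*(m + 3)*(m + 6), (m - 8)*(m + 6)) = m + 6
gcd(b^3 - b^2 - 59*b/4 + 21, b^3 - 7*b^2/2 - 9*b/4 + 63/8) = b^2 - 5*b + 21/4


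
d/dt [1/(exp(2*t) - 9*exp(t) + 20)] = (9 - 2*exp(t))*exp(t)/(exp(2*t) - 9*exp(t) + 20)^2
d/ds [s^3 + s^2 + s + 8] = 3*s^2 + 2*s + 1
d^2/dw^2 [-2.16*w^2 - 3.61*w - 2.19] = -4.32000000000000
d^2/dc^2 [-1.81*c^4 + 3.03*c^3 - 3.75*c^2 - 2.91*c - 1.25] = -21.72*c^2 + 18.18*c - 7.5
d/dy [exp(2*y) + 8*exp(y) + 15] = 2*(exp(y) + 4)*exp(y)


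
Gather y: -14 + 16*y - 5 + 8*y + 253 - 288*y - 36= 198 - 264*y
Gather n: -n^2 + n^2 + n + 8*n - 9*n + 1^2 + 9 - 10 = 0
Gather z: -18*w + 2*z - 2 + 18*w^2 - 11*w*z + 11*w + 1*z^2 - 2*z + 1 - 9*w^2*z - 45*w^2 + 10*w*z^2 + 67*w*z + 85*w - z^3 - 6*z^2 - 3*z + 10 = -27*w^2 + 78*w - z^3 + z^2*(10*w - 5) + z*(-9*w^2 + 56*w - 3) + 9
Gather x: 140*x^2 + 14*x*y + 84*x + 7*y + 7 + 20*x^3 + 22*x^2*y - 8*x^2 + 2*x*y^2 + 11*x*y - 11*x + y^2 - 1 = 20*x^3 + x^2*(22*y + 132) + x*(2*y^2 + 25*y + 73) + y^2 + 7*y + 6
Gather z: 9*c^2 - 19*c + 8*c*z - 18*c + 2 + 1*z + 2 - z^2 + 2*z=9*c^2 - 37*c - z^2 + z*(8*c + 3) + 4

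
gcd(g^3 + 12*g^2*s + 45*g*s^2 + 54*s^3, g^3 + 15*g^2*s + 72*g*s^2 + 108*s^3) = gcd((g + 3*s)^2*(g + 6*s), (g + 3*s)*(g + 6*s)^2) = g^2 + 9*g*s + 18*s^2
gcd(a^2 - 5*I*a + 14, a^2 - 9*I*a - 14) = a - 7*I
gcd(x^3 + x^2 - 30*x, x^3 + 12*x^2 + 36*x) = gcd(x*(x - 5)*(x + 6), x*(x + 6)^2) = x^2 + 6*x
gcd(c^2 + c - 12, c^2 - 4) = 1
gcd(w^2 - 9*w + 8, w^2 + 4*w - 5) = w - 1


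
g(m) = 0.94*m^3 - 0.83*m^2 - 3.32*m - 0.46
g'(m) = 2.82*m^2 - 1.66*m - 3.32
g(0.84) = -3.28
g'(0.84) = -2.72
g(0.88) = -3.38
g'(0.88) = -2.60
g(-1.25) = 0.56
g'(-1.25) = 3.16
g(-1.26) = 0.53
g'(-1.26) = 3.25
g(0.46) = -2.07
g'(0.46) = -3.49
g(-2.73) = -16.71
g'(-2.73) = 22.23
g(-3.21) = -29.45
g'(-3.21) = 31.07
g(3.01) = 7.66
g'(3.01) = 17.23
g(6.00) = 152.78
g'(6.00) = 88.24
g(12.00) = 1464.50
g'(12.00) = 382.84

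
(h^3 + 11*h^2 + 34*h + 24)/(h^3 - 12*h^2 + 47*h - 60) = (h^3 + 11*h^2 + 34*h + 24)/(h^3 - 12*h^2 + 47*h - 60)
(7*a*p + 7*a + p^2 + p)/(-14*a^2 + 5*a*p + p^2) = (p + 1)/(-2*a + p)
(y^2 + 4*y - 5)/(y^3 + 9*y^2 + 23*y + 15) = (y - 1)/(y^2 + 4*y + 3)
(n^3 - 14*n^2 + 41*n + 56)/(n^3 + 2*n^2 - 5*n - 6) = (n^2 - 15*n + 56)/(n^2 + n - 6)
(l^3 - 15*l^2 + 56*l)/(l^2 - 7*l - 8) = l*(l - 7)/(l + 1)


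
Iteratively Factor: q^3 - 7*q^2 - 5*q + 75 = (q - 5)*(q^2 - 2*q - 15) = (q - 5)^2*(q + 3)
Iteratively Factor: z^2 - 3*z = (z)*(z - 3)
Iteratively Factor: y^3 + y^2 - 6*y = (y)*(y^2 + y - 6) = y*(y + 3)*(y - 2)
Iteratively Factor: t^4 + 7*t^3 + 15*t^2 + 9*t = (t + 1)*(t^3 + 6*t^2 + 9*t) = (t + 1)*(t + 3)*(t^2 + 3*t) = t*(t + 1)*(t + 3)*(t + 3)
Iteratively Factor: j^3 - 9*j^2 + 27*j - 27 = (j - 3)*(j^2 - 6*j + 9) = (j - 3)^2*(j - 3)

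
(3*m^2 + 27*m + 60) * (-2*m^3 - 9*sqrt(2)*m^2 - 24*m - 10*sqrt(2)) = -6*m^5 - 54*m^4 - 27*sqrt(2)*m^4 - 243*sqrt(2)*m^3 - 192*m^3 - 570*sqrt(2)*m^2 - 648*m^2 - 1440*m - 270*sqrt(2)*m - 600*sqrt(2)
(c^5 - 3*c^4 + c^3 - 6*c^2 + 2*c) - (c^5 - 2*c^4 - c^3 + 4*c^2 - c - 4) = -c^4 + 2*c^3 - 10*c^2 + 3*c + 4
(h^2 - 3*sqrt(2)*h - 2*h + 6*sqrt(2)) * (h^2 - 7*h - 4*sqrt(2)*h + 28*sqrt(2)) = h^4 - 7*sqrt(2)*h^3 - 9*h^3 + 38*h^2 + 63*sqrt(2)*h^2 - 216*h - 98*sqrt(2)*h + 336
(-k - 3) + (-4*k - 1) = -5*k - 4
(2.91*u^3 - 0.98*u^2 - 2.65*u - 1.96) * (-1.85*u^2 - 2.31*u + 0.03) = -5.3835*u^5 - 4.9091*u^4 + 7.2536*u^3 + 9.7181*u^2 + 4.4481*u - 0.0588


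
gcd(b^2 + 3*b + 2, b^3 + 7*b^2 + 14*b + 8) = b^2 + 3*b + 2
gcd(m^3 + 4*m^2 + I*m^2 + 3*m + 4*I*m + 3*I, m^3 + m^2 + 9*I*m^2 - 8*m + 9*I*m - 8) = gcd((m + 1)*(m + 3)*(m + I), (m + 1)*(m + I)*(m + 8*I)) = m^2 + m*(1 + I) + I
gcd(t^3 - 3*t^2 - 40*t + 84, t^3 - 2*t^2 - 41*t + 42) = t^2 - t - 42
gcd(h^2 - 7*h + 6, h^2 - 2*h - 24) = h - 6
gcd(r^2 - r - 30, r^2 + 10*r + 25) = r + 5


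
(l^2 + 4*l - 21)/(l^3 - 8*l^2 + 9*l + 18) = (l + 7)/(l^2 - 5*l - 6)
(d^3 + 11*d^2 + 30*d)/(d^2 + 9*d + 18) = d*(d + 5)/(d + 3)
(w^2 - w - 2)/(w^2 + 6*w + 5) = (w - 2)/(w + 5)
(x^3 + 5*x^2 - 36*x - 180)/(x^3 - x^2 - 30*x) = (x + 6)/x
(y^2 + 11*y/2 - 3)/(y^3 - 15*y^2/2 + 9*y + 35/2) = (2*y^2 + 11*y - 6)/(2*y^3 - 15*y^2 + 18*y + 35)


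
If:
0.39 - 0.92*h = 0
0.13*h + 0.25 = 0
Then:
No Solution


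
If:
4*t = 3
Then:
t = 3/4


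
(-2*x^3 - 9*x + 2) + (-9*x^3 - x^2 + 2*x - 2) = -11*x^3 - x^2 - 7*x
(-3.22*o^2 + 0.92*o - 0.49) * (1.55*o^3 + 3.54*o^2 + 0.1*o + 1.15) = -4.991*o^5 - 9.9728*o^4 + 2.1753*o^3 - 5.3456*o^2 + 1.009*o - 0.5635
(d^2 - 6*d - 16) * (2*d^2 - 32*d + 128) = 2*d^4 - 44*d^3 + 288*d^2 - 256*d - 2048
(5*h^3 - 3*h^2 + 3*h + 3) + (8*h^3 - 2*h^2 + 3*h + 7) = 13*h^3 - 5*h^2 + 6*h + 10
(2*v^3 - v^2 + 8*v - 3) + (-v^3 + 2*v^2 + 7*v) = v^3 + v^2 + 15*v - 3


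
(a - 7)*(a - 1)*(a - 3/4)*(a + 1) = a^4 - 31*a^3/4 + 17*a^2/4 + 31*a/4 - 21/4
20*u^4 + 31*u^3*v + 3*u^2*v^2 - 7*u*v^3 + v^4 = (-5*u + v)*(-4*u + v)*(u + v)^2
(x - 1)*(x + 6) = x^2 + 5*x - 6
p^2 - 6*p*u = p*(p - 6*u)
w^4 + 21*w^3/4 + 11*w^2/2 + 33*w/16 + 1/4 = (w + 1/4)*(w + 1/2)^2*(w + 4)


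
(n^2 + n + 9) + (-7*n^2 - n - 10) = -6*n^2 - 1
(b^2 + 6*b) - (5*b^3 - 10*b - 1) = -5*b^3 + b^2 + 16*b + 1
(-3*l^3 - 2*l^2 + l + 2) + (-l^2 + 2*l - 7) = -3*l^3 - 3*l^2 + 3*l - 5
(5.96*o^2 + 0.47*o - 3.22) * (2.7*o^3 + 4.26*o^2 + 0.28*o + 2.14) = 16.092*o^5 + 26.6586*o^4 - 5.023*o^3 - 0.831199999999999*o^2 + 0.1042*o - 6.8908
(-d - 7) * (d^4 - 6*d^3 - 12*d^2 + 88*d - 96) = -d^5 - d^4 + 54*d^3 - 4*d^2 - 520*d + 672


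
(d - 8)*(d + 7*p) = d^2 + 7*d*p - 8*d - 56*p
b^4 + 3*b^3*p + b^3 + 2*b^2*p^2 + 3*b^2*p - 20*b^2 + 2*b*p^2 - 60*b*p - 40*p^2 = (b - 4)*(b + 5)*(b + p)*(b + 2*p)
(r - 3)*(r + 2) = r^2 - r - 6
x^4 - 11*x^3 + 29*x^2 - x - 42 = (x - 7)*(x - 3)*(x - 2)*(x + 1)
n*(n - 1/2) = n^2 - n/2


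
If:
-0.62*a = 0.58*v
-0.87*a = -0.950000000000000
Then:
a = 1.09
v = -1.17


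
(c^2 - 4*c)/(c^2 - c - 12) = c/(c + 3)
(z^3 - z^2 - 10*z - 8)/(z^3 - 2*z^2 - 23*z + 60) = (z^2 + 3*z + 2)/(z^2 + 2*z - 15)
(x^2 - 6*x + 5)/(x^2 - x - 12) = (-x^2 + 6*x - 5)/(-x^2 + x + 12)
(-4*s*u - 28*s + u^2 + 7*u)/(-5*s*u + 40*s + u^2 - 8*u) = (4*s*u + 28*s - u^2 - 7*u)/(5*s*u - 40*s - u^2 + 8*u)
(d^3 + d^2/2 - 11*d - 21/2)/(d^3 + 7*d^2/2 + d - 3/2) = (2*d - 7)/(2*d - 1)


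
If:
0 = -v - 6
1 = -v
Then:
No Solution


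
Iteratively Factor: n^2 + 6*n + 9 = (n + 3)*(n + 3)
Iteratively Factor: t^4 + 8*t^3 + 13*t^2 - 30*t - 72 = (t + 4)*(t^3 + 4*t^2 - 3*t - 18) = (t + 3)*(t + 4)*(t^2 + t - 6) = (t - 2)*(t + 3)*(t + 4)*(t + 3)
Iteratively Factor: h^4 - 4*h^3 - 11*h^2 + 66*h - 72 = (h - 2)*(h^3 - 2*h^2 - 15*h + 36) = (h - 3)*(h - 2)*(h^2 + h - 12) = (h - 3)^2*(h - 2)*(h + 4)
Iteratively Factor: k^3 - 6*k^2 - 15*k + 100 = (k - 5)*(k^2 - k - 20) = (k - 5)^2*(k + 4)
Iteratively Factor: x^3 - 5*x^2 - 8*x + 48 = (x - 4)*(x^2 - x - 12) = (x - 4)^2*(x + 3)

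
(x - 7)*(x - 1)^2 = x^3 - 9*x^2 + 15*x - 7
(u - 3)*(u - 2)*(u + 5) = u^3 - 19*u + 30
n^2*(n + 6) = n^3 + 6*n^2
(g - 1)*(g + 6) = g^2 + 5*g - 6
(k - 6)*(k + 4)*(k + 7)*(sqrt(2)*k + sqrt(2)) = sqrt(2)*k^4 + 6*sqrt(2)*k^3 - 33*sqrt(2)*k^2 - 206*sqrt(2)*k - 168*sqrt(2)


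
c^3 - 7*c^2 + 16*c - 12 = (c - 3)*(c - 2)^2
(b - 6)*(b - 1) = b^2 - 7*b + 6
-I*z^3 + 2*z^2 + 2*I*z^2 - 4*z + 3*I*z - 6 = (z - 3)*(z + 2*I)*(-I*z - I)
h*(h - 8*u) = h^2 - 8*h*u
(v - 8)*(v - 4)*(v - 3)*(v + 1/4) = v^4 - 59*v^3/4 + 257*v^2/4 - 79*v - 24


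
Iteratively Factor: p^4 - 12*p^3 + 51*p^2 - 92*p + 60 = (p - 3)*(p^3 - 9*p^2 + 24*p - 20) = (p - 5)*(p - 3)*(p^2 - 4*p + 4) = (p - 5)*(p - 3)*(p - 2)*(p - 2)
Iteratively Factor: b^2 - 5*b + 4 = (b - 4)*(b - 1)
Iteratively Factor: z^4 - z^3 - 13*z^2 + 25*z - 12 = (z - 1)*(z^3 - 13*z + 12) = (z - 3)*(z - 1)*(z^2 + 3*z - 4) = (z - 3)*(z - 1)*(z + 4)*(z - 1)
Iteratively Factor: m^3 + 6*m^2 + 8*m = (m)*(m^2 + 6*m + 8) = m*(m + 2)*(m + 4)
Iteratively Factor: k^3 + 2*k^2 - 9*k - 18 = (k + 2)*(k^2 - 9) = (k + 2)*(k + 3)*(k - 3)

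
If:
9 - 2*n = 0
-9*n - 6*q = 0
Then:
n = 9/2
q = -27/4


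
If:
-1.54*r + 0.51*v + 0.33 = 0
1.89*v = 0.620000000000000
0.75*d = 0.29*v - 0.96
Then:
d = -1.15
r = 0.32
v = 0.33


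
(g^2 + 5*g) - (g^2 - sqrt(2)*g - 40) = sqrt(2)*g + 5*g + 40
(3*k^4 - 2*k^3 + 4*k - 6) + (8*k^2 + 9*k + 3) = 3*k^4 - 2*k^3 + 8*k^2 + 13*k - 3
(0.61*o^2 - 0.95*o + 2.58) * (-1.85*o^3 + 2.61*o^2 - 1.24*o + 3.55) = -1.1285*o^5 + 3.3496*o^4 - 8.0089*o^3 + 10.0773*o^2 - 6.5717*o + 9.159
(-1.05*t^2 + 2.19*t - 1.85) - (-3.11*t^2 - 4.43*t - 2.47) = 2.06*t^2 + 6.62*t + 0.62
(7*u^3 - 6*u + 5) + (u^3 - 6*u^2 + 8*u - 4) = 8*u^3 - 6*u^2 + 2*u + 1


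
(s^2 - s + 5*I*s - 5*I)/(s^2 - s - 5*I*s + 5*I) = (s + 5*I)/(s - 5*I)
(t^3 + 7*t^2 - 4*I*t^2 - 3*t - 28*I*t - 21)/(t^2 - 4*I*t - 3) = t + 7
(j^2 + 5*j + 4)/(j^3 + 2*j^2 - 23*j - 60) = (j + 1)/(j^2 - 2*j - 15)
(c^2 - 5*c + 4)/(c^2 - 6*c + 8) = (c - 1)/(c - 2)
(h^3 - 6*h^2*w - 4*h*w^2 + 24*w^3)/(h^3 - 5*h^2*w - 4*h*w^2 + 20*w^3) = (-h + 6*w)/(-h + 5*w)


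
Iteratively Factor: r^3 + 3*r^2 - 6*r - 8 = (r + 1)*(r^2 + 2*r - 8) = (r - 2)*(r + 1)*(r + 4)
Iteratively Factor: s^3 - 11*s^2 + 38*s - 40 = (s - 2)*(s^2 - 9*s + 20) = (s - 5)*(s - 2)*(s - 4)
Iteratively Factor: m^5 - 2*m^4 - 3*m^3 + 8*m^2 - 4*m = (m + 2)*(m^4 - 4*m^3 + 5*m^2 - 2*m) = m*(m + 2)*(m^3 - 4*m^2 + 5*m - 2) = m*(m - 1)*(m + 2)*(m^2 - 3*m + 2) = m*(m - 2)*(m - 1)*(m + 2)*(m - 1)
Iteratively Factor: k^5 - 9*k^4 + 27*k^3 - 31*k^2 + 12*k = (k - 1)*(k^4 - 8*k^3 + 19*k^2 - 12*k) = (k - 4)*(k - 1)*(k^3 - 4*k^2 + 3*k) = (k - 4)*(k - 1)^2*(k^2 - 3*k) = k*(k - 4)*(k - 1)^2*(k - 3)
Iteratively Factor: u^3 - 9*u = (u + 3)*(u^2 - 3*u) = (u - 3)*(u + 3)*(u)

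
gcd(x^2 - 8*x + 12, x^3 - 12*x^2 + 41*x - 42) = x - 2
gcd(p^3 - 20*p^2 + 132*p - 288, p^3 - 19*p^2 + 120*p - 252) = p^2 - 12*p + 36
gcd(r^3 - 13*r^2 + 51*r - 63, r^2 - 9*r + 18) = r - 3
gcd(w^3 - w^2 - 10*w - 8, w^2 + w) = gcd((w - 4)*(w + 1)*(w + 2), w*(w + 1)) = w + 1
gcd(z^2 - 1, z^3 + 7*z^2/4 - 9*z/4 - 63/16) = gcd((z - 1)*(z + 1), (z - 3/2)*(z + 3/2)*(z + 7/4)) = 1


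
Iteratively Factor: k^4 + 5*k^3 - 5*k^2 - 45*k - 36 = (k - 3)*(k^3 + 8*k^2 + 19*k + 12) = (k - 3)*(k + 1)*(k^2 + 7*k + 12) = (k - 3)*(k + 1)*(k + 3)*(k + 4)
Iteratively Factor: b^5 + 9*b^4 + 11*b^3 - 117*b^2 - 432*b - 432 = (b + 3)*(b^4 + 6*b^3 - 7*b^2 - 96*b - 144) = (b + 3)*(b + 4)*(b^3 + 2*b^2 - 15*b - 36) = (b + 3)^2*(b + 4)*(b^2 - b - 12) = (b + 3)^3*(b + 4)*(b - 4)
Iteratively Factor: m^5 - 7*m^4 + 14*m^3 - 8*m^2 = (m - 2)*(m^4 - 5*m^3 + 4*m^2) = (m - 2)*(m - 1)*(m^3 - 4*m^2) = m*(m - 2)*(m - 1)*(m^2 - 4*m) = m*(m - 4)*(m - 2)*(m - 1)*(m)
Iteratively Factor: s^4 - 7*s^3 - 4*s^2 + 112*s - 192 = (s + 4)*(s^3 - 11*s^2 + 40*s - 48) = (s - 4)*(s + 4)*(s^2 - 7*s + 12) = (s - 4)*(s - 3)*(s + 4)*(s - 4)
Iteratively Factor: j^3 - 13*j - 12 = (j + 3)*(j^2 - 3*j - 4) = (j - 4)*(j + 3)*(j + 1)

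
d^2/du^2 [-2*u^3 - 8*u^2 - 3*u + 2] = -12*u - 16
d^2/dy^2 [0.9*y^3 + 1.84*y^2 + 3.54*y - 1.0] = 5.4*y + 3.68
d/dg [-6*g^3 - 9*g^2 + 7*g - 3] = -18*g^2 - 18*g + 7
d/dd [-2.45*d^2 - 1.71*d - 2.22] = -4.9*d - 1.71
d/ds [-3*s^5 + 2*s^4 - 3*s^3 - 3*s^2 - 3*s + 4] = -15*s^4 + 8*s^3 - 9*s^2 - 6*s - 3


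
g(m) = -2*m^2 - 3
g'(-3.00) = 12.00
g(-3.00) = -21.00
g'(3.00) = -12.00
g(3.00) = -21.00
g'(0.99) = -3.96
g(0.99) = -4.96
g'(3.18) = -12.72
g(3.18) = -23.22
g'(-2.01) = 8.04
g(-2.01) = -11.08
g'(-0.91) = 3.64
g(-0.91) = -4.66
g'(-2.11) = 8.44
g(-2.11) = -11.90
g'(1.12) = -4.48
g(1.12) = -5.51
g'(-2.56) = 10.24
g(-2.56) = -16.11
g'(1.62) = -6.48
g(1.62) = -8.25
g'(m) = -4*m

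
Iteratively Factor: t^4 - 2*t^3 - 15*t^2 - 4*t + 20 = (t - 5)*(t^3 + 3*t^2 - 4) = (t - 5)*(t + 2)*(t^2 + t - 2) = (t - 5)*(t - 1)*(t + 2)*(t + 2)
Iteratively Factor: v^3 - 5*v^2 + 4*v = (v)*(v^2 - 5*v + 4) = v*(v - 4)*(v - 1)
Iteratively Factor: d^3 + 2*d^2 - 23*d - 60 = (d - 5)*(d^2 + 7*d + 12) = (d - 5)*(d + 4)*(d + 3)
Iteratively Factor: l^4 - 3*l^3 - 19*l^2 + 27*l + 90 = (l - 5)*(l^3 + 2*l^2 - 9*l - 18) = (l - 5)*(l + 2)*(l^2 - 9) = (l - 5)*(l - 3)*(l + 2)*(l + 3)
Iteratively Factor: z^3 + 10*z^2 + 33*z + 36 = (z + 3)*(z^2 + 7*z + 12) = (z + 3)^2*(z + 4)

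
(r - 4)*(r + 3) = r^2 - r - 12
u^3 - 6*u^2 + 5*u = u*(u - 5)*(u - 1)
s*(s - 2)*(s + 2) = s^3 - 4*s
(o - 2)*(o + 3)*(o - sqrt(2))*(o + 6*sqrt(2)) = o^4 + o^3 + 5*sqrt(2)*o^3 - 18*o^2 + 5*sqrt(2)*o^2 - 30*sqrt(2)*o - 12*o + 72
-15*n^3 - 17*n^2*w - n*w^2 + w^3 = (-5*n + w)*(n + w)*(3*n + w)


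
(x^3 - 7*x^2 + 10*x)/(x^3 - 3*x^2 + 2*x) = (x - 5)/(x - 1)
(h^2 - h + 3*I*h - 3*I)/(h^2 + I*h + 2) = (h^2 - h + 3*I*h - 3*I)/(h^2 + I*h + 2)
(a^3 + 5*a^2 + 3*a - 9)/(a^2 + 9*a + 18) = (a^2 + 2*a - 3)/(a + 6)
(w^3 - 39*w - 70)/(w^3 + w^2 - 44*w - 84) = (w + 5)/(w + 6)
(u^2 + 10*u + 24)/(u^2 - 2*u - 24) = (u + 6)/(u - 6)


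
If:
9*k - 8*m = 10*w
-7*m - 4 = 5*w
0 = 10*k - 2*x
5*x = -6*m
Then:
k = 1/2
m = -25/12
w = 127/60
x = 5/2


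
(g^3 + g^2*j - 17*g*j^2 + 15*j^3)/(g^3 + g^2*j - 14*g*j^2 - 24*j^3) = (g^3 + g^2*j - 17*g*j^2 + 15*j^3)/(g^3 + g^2*j - 14*g*j^2 - 24*j^3)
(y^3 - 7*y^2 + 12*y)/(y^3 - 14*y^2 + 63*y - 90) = y*(y - 4)/(y^2 - 11*y + 30)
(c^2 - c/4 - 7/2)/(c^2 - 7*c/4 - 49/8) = 2*(c - 2)/(2*c - 7)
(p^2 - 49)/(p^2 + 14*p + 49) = (p - 7)/(p + 7)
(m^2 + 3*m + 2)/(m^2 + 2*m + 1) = (m + 2)/(m + 1)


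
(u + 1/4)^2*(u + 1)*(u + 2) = u^4 + 7*u^3/2 + 57*u^2/16 + 19*u/16 + 1/8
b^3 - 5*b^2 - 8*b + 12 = (b - 6)*(b - 1)*(b + 2)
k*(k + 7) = k^2 + 7*k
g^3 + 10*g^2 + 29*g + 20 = (g + 1)*(g + 4)*(g + 5)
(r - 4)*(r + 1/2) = r^2 - 7*r/2 - 2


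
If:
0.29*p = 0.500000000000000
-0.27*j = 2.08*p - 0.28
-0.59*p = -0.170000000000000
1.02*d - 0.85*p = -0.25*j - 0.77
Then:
No Solution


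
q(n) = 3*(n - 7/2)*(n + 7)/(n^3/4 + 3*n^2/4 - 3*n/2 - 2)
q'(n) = 3*(n - 7/2)*(n + 7)*(-3*n^2/4 - 3*n/2 + 3/2)/(n^3/4 + 3*n^2/4 - 3*n/2 - 2)^2 + 3*(n - 7/2)/(n^3/4 + 3*n^2/4 - 3*n/2 - 2) + 3*(n + 7)/(n^3/4 + 3*n^2/4 - 3*n/2 - 2)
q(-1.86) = -46.54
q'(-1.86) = -44.80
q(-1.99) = -41.57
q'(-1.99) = -32.45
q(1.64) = 35.98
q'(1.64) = 64.75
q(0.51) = 26.56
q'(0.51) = -11.00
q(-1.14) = -259.52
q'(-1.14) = -1833.99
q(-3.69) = -60.19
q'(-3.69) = 151.39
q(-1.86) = -46.54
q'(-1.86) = -44.80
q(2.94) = -2.60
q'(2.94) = 8.18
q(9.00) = 1.16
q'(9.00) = -0.09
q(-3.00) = -31.20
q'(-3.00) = 6.36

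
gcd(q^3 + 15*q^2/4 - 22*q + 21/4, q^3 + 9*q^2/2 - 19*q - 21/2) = q^2 + 4*q - 21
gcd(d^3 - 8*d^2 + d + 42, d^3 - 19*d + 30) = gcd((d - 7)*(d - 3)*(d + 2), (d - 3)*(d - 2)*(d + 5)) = d - 3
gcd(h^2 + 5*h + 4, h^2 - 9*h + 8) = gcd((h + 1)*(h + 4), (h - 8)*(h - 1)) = 1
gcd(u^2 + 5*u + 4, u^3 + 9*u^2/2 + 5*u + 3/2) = u + 1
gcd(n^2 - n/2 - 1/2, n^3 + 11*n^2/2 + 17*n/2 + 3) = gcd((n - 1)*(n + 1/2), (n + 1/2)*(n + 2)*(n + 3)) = n + 1/2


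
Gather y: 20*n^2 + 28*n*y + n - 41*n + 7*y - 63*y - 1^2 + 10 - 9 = 20*n^2 - 40*n + y*(28*n - 56)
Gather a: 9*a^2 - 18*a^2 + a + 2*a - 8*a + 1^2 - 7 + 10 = -9*a^2 - 5*a + 4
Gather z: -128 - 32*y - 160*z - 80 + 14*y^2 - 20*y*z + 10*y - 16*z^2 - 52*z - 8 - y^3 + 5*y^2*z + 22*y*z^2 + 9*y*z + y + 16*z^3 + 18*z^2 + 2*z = -y^3 + 14*y^2 - 21*y + 16*z^3 + z^2*(22*y + 2) + z*(5*y^2 - 11*y - 210) - 216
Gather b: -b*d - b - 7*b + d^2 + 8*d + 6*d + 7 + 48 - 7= b*(-d - 8) + d^2 + 14*d + 48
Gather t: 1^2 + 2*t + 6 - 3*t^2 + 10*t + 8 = -3*t^2 + 12*t + 15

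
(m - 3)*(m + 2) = m^2 - m - 6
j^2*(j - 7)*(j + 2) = j^4 - 5*j^3 - 14*j^2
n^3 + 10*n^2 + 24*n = n*(n + 4)*(n + 6)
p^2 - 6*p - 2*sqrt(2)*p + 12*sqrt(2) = (p - 6)*(p - 2*sqrt(2))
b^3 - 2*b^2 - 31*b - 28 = (b - 7)*(b + 1)*(b + 4)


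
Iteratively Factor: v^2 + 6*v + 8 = (v + 2)*(v + 4)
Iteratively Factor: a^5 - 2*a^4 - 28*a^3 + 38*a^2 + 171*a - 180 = (a + 3)*(a^4 - 5*a^3 - 13*a^2 + 77*a - 60) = (a - 5)*(a + 3)*(a^3 - 13*a + 12) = (a - 5)*(a - 1)*(a + 3)*(a^2 + a - 12) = (a - 5)*(a - 3)*(a - 1)*(a + 3)*(a + 4)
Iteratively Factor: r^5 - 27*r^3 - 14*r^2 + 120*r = (r + 3)*(r^4 - 3*r^3 - 18*r^2 + 40*r) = (r + 3)*(r + 4)*(r^3 - 7*r^2 + 10*r) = (r - 5)*(r + 3)*(r + 4)*(r^2 - 2*r) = (r - 5)*(r - 2)*(r + 3)*(r + 4)*(r)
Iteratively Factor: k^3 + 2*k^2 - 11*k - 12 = (k + 4)*(k^2 - 2*k - 3) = (k - 3)*(k + 4)*(k + 1)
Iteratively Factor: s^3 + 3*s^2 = (s + 3)*(s^2) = s*(s + 3)*(s)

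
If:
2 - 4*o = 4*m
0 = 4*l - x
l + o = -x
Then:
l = x/4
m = 5*x/4 + 1/2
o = -5*x/4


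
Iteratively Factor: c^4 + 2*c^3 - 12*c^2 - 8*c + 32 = (c + 2)*(c^3 - 12*c + 16) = (c + 2)*(c + 4)*(c^2 - 4*c + 4) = (c - 2)*(c + 2)*(c + 4)*(c - 2)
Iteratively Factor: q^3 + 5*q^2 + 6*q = (q)*(q^2 + 5*q + 6) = q*(q + 2)*(q + 3)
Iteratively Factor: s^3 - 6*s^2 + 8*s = (s - 4)*(s^2 - 2*s) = (s - 4)*(s - 2)*(s)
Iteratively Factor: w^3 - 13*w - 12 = (w + 3)*(w^2 - 3*w - 4) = (w - 4)*(w + 3)*(w + 1)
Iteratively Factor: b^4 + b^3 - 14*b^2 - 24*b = (b - 4)*(b^3 + 5*b^2 + 6*b) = (b - 4)*(b + 3)*(b^2 + 2*b) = (b - 4)*(b + 2)*(b + 3)*(b)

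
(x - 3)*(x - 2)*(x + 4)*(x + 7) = x^4 + 6*x^3 - 21*x^2 - 74*x + 168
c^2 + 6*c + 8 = (c + 2)*(c + 4)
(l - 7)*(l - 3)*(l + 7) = l^3 - 3*l^2 - 49*l + 147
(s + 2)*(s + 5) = s^2 + 7*s + 10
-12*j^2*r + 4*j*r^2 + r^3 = r*(-2*j + r)*(6*j + r)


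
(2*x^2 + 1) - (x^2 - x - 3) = x^2 + x + 4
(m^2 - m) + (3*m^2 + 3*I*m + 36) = 4*m^2 - m + 3*I*m + 36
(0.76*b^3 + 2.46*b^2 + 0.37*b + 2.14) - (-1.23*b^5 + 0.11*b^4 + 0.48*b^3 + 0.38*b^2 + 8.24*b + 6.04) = 1.23*b^5 - 0.11*b^4 + 0.28*b^3 + 2.08*b^2 - 7.87*b - 3.9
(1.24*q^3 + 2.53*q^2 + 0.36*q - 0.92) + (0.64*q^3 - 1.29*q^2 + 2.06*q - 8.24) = 1.88*q^3 + 1.24*q^2 + 2.42*q - 9.16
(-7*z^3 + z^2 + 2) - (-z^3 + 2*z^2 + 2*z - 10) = -6*z^3 - z^2 - 2*z + 12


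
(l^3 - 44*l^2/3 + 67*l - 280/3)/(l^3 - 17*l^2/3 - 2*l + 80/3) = (l - 7)/(l + 2)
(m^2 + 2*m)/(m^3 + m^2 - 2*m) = 1/(m - 1)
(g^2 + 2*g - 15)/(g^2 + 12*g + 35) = (g - 3)/(g + 7)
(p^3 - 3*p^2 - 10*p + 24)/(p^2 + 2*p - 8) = (p^2 - p - 12)/(p + 4)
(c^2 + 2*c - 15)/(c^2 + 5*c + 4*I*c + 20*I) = (c - 3)/(c + 4*I)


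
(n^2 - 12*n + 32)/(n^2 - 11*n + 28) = (n - 8)/(n - 7)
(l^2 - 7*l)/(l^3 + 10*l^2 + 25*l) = (l - 7)/(l^2 + 10*l + 25)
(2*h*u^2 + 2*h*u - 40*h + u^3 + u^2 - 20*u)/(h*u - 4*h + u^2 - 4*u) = (2*h*u + 10*h + u^2 + 5*u)/(h + u)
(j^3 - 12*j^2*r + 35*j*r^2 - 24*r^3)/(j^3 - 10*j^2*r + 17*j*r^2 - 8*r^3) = (-j + 3*r)/(-j + r)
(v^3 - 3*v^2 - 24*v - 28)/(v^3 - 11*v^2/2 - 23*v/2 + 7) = 2*(v + 2)/(2*v - 1)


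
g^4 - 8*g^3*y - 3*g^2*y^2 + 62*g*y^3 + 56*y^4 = (g - 7*y)*(g - 4*y)*(g + y)*(g + 2*y)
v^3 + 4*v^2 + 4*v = v*(v + 2)^2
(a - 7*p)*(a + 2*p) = a^2 - 5*a*p - 14*p^2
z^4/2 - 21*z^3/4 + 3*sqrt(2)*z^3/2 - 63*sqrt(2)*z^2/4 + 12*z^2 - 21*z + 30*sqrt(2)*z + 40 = (z/2 + sqrt(2))*(z - 8)*(z - 5/2)*(z + sqrt(2))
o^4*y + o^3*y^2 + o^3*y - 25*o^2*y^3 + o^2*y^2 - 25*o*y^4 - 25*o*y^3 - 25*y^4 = (o - 5*y)*(o + y)*(o + 5*y)*(o*y + y)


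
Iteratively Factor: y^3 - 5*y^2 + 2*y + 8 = (y - 2)*(y^2 - 3*y - 4) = (y - 4)*(y - 2)*(y + 1)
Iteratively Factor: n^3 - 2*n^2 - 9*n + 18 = (n + 3)*(n^2 - 5*n + 6) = (n - 3)*(n + 3)*(n - 2)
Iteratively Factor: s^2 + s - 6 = (s + 3)*(s - 2)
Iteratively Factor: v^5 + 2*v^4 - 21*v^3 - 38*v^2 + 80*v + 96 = (v + 4)*(v^4 - 2*v^3 - 13*v^2 + 14*v + 24) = (v - 4)*(v + 4)*(v^3 + 2*v^2 - 5*v - 6) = (v - 4)*(v + 1)*(v + 4)*(v^2 + v - 6) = (v - 4)*(v - 2)*(v + 1)*(v + 4)*(v + 3)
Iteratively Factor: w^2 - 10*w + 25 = (w - 5)*(w - 5)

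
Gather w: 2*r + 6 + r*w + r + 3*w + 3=3*r + w*(r + 3) + 9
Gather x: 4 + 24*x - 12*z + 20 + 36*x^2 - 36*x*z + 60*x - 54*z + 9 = 36*x^2 + x*(84 - 36*z) - 66*z + 33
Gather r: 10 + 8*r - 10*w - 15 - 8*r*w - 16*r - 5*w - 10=r*(-8*w - 8) - 15*w - 15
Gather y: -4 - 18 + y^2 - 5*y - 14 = y^2 - 5*y - 36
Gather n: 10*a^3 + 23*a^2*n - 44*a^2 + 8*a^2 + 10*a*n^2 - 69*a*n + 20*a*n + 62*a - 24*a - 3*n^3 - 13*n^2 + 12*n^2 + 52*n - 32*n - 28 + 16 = 10*a^3 - 36*a^2 + 38*a - 3*n^3 + n^2*(10*a - 1) + n*(23*a^2 - 49*a + 20) - 12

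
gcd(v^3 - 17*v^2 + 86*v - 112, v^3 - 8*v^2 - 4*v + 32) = v^2 - 10*v + 16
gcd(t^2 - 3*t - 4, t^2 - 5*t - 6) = t + 1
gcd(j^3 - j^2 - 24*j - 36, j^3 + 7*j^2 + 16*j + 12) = j^2 + 5*j + 6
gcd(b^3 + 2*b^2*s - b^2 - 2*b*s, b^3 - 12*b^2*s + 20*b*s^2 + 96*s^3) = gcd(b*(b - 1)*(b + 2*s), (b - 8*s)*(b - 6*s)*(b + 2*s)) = b + 2*s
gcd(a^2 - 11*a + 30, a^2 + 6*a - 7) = 1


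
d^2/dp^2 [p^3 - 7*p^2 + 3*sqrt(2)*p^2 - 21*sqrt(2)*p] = 6*p - 14 + 6*sqrt(2)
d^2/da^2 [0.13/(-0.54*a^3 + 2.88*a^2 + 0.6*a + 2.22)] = ((0.4212*a - 0.7488)*(-0.54*a^3 + 2.88*a^2 + 0.6*a + 2.22) + 0.13*(-3.24*a^2 + 11.52*a + 1.2)*(-1.62*a^2 + 5.76*a + 0.6))/(-0.54*a^3 + 2.88*a^2 + 0.6*a + 2.22)^3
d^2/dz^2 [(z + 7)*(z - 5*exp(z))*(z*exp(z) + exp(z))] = (z^3 - 20*z^2*exp(z) + 14*z^2 - 200*z*exp(z) + 45*z - 310*exp(z) + 30)*exp(z)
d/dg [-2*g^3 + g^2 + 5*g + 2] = -6*g^2 + 2*g + 5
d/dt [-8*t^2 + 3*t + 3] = 3 - 16*t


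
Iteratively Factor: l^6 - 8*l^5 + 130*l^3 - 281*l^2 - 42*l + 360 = (l - 5)*(l^5 - 3*l^4 - 15*l^3 + 55*l^2 - 6*l - 72) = (l - 5)*(l + 4)*(l^4 - 7*l^3 + 13*l^2 + 3*l - 18) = (l - 5)*(l - 3)*(l + 4)*(l^3 - 4*l^2 + l + 6) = (l - 5)*(l - 3)^2*(l + 4)*(l^2 - l - 2) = (l - 5)*(l - 3)^2*(l - 2)*(l + 4)*(l + 1)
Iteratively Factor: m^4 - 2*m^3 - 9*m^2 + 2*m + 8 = (m - 4)*(m^3 + 2*m^2 - m - 2) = (m - 4)*(m - 1)*(m^2 + 3*m + 2) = (m - 4)*(m - 1)*(m + 1)*(m + 2)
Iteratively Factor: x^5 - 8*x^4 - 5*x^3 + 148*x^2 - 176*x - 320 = (x + 1)*(x^4 - 9*x^3 + 4*x^2 + 144*x - 320) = (x - 4)*(x + 1)*(x^3 - 5*x^2 - 16*x + 80) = (x - 4)^2*(x + 1)*(x^2 - x - 20) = (x - 5)*(x - 4)^2*(x + 1)*(x + 4)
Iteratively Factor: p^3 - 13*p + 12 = (p + 4)*(p^2 - 4*p + 3) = (p - 3)*(p + 4)*(p - 1)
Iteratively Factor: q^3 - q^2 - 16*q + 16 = (q + 4)*(q^2 - 5*q + 4) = (q - 1)*(q + 4)*(q - 4)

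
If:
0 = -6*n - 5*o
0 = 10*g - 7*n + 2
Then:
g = -7*o/12 - 1/5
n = -5*o/6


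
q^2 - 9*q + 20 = (q - 5)*(q - 4)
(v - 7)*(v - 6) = v^2 - 13*v + 42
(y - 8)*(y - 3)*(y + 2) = y^3 - 9*y^2 + 2*y + 48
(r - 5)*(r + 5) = r^2 - 25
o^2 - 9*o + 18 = (o - 6)*(o - 3)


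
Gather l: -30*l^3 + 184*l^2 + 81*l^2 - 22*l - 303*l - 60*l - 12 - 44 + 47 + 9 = -30*l^3 + 265*l^2 - 385*l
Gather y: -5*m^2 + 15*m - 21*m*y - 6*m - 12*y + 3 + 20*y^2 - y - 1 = -5*m^2 + 9*m + 20*y^2 + y*(-21*m - 13) + 2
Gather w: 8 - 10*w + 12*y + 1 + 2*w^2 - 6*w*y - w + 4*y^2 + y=2*w^2 + w*(-6*y - 11) + 4*y^2 + 13*y + 9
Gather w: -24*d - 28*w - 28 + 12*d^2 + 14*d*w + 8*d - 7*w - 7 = 12*d^2 - 16*d + w*(14*d - 35) - 35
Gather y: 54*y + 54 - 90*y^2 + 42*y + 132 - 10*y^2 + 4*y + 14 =-100*y^2 + 100*y + 200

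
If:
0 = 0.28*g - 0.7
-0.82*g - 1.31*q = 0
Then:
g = 2.50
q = -1.56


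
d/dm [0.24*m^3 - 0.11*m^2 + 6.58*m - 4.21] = 0.72*m^2 - 0.22*m + 6.58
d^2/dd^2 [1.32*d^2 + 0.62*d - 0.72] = 2.64000000000000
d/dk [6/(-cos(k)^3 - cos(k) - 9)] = 6*(3*sin(k)^2 - 4)*sin(k)/(cos(k)^3 + cos(k) + 9)^2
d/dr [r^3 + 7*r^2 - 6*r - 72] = 3*r^2 + 14*r - 6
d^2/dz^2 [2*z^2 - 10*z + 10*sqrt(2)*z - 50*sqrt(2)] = 4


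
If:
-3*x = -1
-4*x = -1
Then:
No Solution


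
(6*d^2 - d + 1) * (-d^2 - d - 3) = -6*d^4 - 5*d^3 - 18*d^2 + 2*d - 3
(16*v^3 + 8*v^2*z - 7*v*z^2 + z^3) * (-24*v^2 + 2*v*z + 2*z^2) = -384*v^5 - 160*v^4*z + 216*v^3*z^2 - 22*v^2*z^3 - 12*v*z^4 + 2*z^5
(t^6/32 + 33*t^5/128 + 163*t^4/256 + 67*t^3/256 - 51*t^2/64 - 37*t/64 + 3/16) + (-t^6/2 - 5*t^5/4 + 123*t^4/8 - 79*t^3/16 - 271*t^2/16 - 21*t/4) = -15*t^6/32 - 127*t^5/128 + 4099*t^4/256 - 1197*t^3/256 - 1135*t^2/64 - 373*t/64 + 3/16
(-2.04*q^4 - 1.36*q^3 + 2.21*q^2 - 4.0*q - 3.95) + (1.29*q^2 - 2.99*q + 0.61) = -2.04*q^4 - 1.36*q^3 + 3.5*q^2 - 6.99*q - 3.34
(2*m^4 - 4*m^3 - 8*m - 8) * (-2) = -4*m^4 + 8*m^3 + 16*m + 16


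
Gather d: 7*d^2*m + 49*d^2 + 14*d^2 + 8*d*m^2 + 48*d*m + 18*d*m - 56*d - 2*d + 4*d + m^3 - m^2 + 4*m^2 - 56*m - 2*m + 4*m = d^2*(7*m + 63) + d*(8*m^2 + 66*m - 54) + m^3 + 3*m^2 - 54*m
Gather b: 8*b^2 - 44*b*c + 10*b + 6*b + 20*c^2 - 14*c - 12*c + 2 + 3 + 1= 8*b^2 + b*(16 - 44*c) + 20*c^2 - 26*c + 6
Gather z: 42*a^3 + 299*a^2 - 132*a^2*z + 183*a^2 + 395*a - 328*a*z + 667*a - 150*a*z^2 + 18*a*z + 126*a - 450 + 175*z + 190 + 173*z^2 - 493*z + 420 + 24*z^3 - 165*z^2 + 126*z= 42*a^3 + 482*a^2 + 1188*a + 24*z^3 + z^2*(8 - 150*a) + z*(-132*a^2 - 310*a - 192) + 160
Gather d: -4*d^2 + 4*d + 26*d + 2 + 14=-4*d^2 + 30*d + 16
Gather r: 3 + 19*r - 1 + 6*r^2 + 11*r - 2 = 6*r^2 + 30*r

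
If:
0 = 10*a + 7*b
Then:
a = -7*b/10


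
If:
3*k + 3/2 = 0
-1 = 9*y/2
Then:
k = -1/2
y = -2/9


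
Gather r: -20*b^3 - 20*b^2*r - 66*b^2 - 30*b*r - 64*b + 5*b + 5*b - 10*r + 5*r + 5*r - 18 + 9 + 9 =-20*b^3 - 66*b^2 - 54*b + r*(-20*b^2 - 30*b)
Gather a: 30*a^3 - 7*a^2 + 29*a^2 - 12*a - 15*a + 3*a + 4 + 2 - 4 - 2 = 30*a^3 + 22*a^2 - 24*a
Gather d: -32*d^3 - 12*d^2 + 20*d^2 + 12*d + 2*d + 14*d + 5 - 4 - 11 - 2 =-32*d^3 + 8*d^2 + 28*d - 12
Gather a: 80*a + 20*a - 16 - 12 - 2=100*a - 30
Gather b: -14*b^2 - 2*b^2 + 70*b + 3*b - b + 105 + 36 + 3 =-16*b^2 + 72*b + 144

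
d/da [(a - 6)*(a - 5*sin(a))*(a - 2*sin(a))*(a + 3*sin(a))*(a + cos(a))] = (6 - a)*(a - 5*sin(a))*(a - 2*sin(a))*(a + 3*sin(a))*(sin(a) - 1) + (6 - a)*(a - 5*sin(a))*(a + 3*sin(a))*(a + cos(a))*(2*cos(a) - 1) + (6 - a)*(a - 2*sin(a))*(a + 3*sin(a))*(a + cos(a))*(5*cos(a) - 1) + (a - 6)*(a - 5*sin(a))*(a - 2*sin(a))*(a + cos(a))*(3*cos(a) + 1) + (a - 5*sin(a))*(a - 2*sin(a))*(a + 3*sin(a))*(a + cos(a))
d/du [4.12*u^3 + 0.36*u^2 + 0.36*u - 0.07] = 12.36*u^2 + 0.72*u + 0.36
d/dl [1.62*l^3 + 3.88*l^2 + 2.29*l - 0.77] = 4.86*l^2 + 7.76*l + 2.29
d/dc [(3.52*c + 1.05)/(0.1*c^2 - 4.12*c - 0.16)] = (-0.352*c^2 - 0.210000000000001*c + 3.7628)/(0.01*c^4 - 0.824*c^3 + 16.9424*c^2 + 1.3184*c + 0.0256)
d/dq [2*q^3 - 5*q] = 6*q^2 - 5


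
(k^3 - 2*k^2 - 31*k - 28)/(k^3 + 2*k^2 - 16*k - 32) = (k^2 - 6*k - 7)/(k^2 - 2*k - 8)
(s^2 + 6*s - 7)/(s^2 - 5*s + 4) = (s + 7)/(s - 4)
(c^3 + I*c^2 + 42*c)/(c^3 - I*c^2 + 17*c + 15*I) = c*(c^2 + I*c + 42)/(c^3 - I*c^2 + 17*c + 15*I)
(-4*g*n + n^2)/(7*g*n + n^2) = (-4*g + n)/(7*g + n)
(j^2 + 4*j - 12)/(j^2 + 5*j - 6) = (j - 2)/(j - 1)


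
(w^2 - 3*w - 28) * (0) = 0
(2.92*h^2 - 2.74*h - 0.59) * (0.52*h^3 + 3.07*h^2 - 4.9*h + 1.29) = 1.5184*h^5 + 7.5396*h^4 - 23.0266*h^3 + 15.3815*h^2 - 0.6436*h - 0.7611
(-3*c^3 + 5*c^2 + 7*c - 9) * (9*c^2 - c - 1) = -27*c^5 + 48*c^4 + 61*c^3 - 93*c^2 + 2*c + 9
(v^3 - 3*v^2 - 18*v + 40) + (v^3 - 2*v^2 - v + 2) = 2*v^3 - 5*v^2 - 19*v + 42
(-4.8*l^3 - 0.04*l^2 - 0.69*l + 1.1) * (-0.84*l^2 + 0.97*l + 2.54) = 4.032*l^5 - 4.6224*l^4 - 11.6512*l^3 - 1.6949*l^2 - 0.6856*l + 2.794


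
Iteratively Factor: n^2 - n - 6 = (n + 2)*(n - 3)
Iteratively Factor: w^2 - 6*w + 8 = (w - 4)*(w - 2)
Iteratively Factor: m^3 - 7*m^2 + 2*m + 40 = (m + 2)*(m^2 - 9*m + 20) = (m - 5)*(m + 2)*(m - 4)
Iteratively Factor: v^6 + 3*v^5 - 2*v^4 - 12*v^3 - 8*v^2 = (v - 2)*(v^5 + 5*v^4 + 8*v^3 + 4*v^2) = (v - 2)*(v + 2)*(v^4 + 3*v^3 + 2*v^2) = v*(v - 2)*(v + 2)*(v^3 + 3*v^2 + 2*v) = v^2*(v - 2)*(v + 2)*(v^2 + 3*v + 2) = v^2*(v - 2)*(v + 2)^2*(v + 1)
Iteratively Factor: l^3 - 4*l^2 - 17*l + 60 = (l - 3)*(l^2 - l - 20) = (l - 5)*(l - 3)*(l + 4)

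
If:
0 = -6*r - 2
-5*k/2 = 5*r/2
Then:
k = 1/3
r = -1/3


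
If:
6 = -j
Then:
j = -6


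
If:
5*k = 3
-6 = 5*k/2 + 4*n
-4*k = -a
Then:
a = 12/5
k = 3/5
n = -15/8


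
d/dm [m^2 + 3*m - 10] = 2*m + 3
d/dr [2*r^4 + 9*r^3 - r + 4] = 8*r^3 + 27*r^2 - 1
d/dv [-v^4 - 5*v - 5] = -4*v^3 - 5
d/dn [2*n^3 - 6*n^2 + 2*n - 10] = 6*n^2 - 12*n + 2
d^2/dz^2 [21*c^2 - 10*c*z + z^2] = 2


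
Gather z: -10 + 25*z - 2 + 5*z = 30*z - 12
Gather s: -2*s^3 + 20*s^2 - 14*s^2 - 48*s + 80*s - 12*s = -2*s^3 + 6*s^2 + 20*s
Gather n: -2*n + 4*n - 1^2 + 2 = 2*n + 1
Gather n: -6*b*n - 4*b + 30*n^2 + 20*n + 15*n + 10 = -4*b + 30*n^2 + n*(35 - 6*b) + 10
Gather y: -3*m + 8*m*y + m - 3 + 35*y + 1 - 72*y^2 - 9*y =-2*m - 72*y^2 + y*(8*m + 26) - 2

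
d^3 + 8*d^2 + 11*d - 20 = (d - 1)*(d + 4)*(d + 5)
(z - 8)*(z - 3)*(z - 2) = z^3 - 13*z^2 + 46*z - 48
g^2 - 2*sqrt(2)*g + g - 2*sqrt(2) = (g + 1)*(g - 2*sqrt(2))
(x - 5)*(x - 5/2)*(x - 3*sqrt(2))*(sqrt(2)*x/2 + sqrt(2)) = sqrt(2)*x^4/2 - 11*sqrt(2)*x^3/4 - 3*x^3 - 5*sqrt(2)*x^2/4 + 33*x^2/2 + 15*x/2 + 25*sqrt(2)*x/2 - 75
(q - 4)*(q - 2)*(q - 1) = q^3 - 7*q^2 + 14*q - 8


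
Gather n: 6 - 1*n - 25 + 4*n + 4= 3*n - 15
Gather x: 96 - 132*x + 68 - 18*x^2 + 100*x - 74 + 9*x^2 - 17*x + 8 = -9*x^2 - 49*x + 98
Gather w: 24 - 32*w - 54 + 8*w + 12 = -24*w - 18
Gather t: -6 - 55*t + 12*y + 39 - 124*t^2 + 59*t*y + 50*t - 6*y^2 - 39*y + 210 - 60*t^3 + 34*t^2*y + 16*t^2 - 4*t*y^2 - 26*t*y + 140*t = -60*t^3 + t^2*(34*y - 108) + t*(-4*y^2 + 33*y + 135) - 6*y^2 - 27*y + 243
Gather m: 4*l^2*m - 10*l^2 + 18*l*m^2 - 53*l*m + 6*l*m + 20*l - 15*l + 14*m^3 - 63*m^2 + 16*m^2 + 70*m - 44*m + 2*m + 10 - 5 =-10*l^2 + 5*l + 14*m^3 + m^2*(18*l - 47) + m*(4*l^2 - 47*l + 28) + 5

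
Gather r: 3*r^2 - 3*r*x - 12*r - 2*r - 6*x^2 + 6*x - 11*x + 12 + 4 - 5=3*r^2 + r*(-3*x - 14) - 6*x^2 - 5*x + 11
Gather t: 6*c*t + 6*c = 6*c*t + 6*c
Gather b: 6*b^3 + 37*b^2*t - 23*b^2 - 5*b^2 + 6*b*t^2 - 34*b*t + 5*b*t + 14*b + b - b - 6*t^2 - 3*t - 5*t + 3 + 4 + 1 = 6*b^3 + b^2*(37*t - 28) + b*(6*t^2 - 29*t + 14) - 6*t^2 - 8*t + 8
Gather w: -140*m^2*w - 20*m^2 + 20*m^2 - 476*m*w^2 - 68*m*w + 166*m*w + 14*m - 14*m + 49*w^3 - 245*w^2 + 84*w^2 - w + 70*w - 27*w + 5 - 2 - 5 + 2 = 49*w^3 + w^2*(-476*m - 161) + w*(-140*m^2 + 98*m + 42)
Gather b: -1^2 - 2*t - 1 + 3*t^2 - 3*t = 3*t^2 - 5*t - 2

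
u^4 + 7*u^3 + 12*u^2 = u^2*(u + 3)*(u + 4)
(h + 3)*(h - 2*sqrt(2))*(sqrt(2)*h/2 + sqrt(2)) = sqrt(2)*h^3/2 - 2*h^2 + 5*sqrt(2)*h^2/2 - 10*h + 3*sqrt(2)*h - 12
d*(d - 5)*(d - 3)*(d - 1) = d^4 - 9*d^3 + 23*d^2 - 15*d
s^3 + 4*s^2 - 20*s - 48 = (s - 4)*(s + 2)*(s + 6)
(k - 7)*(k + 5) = k^2 - 2*k - 35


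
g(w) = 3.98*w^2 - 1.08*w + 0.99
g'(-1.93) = -16.44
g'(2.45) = 18.42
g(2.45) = 22.23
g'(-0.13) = -2.11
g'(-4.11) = -33.80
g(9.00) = 313.65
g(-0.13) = 1.20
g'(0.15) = 0.11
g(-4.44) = 84.25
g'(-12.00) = -96.60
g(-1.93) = 17.90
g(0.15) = 0.92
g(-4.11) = 72.66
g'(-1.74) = -14.93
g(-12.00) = 587.07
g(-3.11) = 42.84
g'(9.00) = 70.56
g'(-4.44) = -36.42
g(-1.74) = 14.92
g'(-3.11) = -25.84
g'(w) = 7.96*w - 1.08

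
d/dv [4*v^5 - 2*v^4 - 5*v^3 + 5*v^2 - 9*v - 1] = 20*v^4 - 8*v^3 - 15*v^2 + 10*v - 9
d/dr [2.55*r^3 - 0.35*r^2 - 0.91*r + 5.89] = 7.65*r^2 - 0.7*r - 0.91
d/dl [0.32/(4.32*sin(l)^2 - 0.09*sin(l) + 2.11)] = (0.0288 - 2.7648*sin(l))*cos(l)/(4.32*sin(l)^2 - 0.09*sin(l) + 2.11)^2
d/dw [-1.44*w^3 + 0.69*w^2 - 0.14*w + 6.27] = -4.32*w^2 + 1.38*w - 0.14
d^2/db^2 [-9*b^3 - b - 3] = -54*b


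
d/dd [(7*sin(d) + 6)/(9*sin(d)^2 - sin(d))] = 3*(-21*cos(d) - 36/tan(d) + 2*cos(d)/sin(d)^2)/(9*sin(d) - 1)^2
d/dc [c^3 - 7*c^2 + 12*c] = 3*c^2 - 14*c + 12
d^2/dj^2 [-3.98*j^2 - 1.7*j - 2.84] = -7.96000000000000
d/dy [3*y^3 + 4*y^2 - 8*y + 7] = 9*y^2 + 8*y - 8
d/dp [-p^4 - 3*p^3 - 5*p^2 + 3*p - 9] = -4*p^3 - 9*p^2 - 10*p + 3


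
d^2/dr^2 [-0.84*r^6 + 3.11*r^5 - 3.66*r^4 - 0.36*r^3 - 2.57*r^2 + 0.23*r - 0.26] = -25.2*r^4 + 62.2*r^3 - 43.92*r^2 - 2.16*r - 5.14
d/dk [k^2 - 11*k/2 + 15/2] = 2*k - 11/2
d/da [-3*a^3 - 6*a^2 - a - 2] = -9*a^2 - 12*a - 1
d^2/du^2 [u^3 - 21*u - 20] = 6*u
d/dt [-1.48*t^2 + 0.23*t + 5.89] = 0.23 - 2.96*t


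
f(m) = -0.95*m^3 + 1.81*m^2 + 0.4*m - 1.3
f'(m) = -2.85*m^2 + 3.62*m + 0.4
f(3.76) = -24.71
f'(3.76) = -26.28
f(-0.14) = -1.32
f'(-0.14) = -0.16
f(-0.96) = 0.82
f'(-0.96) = -5.70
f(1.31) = 0.19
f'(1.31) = 0.25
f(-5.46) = 205.11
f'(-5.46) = -104.33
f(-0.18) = -1.31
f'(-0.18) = -0.34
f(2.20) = -1.78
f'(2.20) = -5.43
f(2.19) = -1.72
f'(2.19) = -5.34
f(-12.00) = 1896.14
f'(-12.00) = -453.44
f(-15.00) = 3606.20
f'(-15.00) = -695.15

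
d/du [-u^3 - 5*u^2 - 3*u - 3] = -3*u^2 - 10*u - 3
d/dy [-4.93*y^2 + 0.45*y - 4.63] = 0.45 - 9.86*y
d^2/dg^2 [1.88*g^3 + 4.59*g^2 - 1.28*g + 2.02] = 11.28*g + 9.18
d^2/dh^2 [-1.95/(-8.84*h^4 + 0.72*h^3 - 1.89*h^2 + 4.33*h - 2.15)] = ((-206.856*h^2 + 8.424*h - 7.371)*(8.84*h^4 - 0.72*h^3 + 1.89*h^2 - 4.33*h + 2.15) + 1.95*(35.36*h^3 - 2.16*h^2 + 3.78*h - 4.33)*(70.72*h^3 - 4.32*h^2 + 7.56*h - 8.66))/(8.84*h^4 - 0.72*h^3 + 1.89*h^2 - 4.33*h + 2.15)^3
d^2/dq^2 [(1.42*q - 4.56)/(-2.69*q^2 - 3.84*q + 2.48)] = (-(1.42*q - 4.56)*(5.38*q + 3.84)*(10.76*q + 7.68) + (22.9188*q - 13.6272)*(2.69*q^2 + 3.84*q - 2.48))/(2.69*q^2 + 3.84*q - 2.48)^3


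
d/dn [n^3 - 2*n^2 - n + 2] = 3*n^2 - 4*n - 1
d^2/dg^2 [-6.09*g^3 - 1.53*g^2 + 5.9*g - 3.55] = -36.54*g - 3.06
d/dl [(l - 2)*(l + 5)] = 2*l + 3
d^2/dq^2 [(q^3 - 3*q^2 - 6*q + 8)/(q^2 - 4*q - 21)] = 2*(19*q^3 + 87*q^2 + 849*q - 523)/(q^6 - 12*q^5 - 15*q^4 + 440*q^3 + 315*q^2 - 5292*q - 9261)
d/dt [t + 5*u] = 1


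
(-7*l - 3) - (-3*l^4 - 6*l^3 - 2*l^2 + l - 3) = 3*l^4 + 6*l^3 + 2*l^2 - 8*l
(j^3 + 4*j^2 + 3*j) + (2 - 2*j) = j^3 + 4*j^2 + j + 2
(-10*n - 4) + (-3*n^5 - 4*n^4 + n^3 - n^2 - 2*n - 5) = -3*n^5 - 4*n^4 + n^3 - n^2 - 12*n - 9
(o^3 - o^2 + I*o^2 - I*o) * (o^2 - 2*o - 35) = o^5 - 3*o^4 + I*o^4 - 33*o^3 - 3*I*o^3 + 35*o^2 - 33*I*o^2 + 35*I*o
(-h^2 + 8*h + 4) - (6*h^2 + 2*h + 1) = -7*h^2 + 6*h + 3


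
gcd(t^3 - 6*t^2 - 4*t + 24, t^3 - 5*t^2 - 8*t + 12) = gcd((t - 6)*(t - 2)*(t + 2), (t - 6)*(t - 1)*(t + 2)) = t^2 - 4*t - 12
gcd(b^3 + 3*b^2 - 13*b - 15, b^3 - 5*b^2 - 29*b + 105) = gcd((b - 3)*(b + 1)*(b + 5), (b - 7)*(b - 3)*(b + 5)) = b^2 + 2*b - 15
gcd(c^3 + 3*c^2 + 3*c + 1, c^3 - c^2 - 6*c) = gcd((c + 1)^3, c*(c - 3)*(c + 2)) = 1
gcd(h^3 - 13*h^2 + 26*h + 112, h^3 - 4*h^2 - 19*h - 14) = h^2 - 5*h - 14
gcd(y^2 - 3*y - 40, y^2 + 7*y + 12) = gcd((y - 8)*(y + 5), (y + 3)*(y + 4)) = 1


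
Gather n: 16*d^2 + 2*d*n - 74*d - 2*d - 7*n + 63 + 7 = 16*d^2 - 76*d + n*(2*d - 7) + 70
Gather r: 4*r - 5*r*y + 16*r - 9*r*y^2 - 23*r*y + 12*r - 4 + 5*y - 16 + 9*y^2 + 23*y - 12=r*(-9*y^2 - 28*y + 32) + 9*y^2 + 28*y - 32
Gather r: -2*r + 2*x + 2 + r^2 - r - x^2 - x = r^2 - 3*r - x^2 + x + 2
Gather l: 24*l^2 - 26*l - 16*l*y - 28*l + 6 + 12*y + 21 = 24*l^2 + l*(-16*y - 54) + 12*y + 27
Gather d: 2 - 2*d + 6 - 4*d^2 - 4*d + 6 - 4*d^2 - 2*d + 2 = -8*d^2 - 8*d + 16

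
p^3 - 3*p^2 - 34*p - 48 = (p - 8)*(p + 2)*(p + 3)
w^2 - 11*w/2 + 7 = (w - 7/2)*(w - 2)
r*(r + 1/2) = r^2 + r/2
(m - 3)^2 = m^2 - 6*m + 9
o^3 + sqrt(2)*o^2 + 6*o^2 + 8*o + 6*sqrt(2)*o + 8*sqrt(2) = (o + 2)*(o + 4)*(o + sqrt(2))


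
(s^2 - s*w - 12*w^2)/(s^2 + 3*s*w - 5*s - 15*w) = (s - 4*w)/(s - 5)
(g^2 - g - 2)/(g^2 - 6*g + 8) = (g + 1)/(g - 4)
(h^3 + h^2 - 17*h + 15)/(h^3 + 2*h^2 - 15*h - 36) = (h^3 + h^2 - 17*h + 15)/(h^3 + 2*h^2 - 15*h - 36)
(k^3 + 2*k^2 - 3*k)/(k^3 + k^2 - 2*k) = (k + 3)/(k + 2)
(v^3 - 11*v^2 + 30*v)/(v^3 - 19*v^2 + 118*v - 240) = v/(v - 8)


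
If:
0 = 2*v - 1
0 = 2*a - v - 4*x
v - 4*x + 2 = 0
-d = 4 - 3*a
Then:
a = 3/2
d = 1/2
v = 1/2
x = 5/8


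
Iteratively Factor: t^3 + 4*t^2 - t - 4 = (t + 1)*(t^2 + 3*t - 4) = (t + 1)*(t + 4)*(t - 1)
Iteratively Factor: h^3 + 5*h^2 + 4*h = (h + 4)*(h^2 + h) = h*(h + 4)*(h + 1)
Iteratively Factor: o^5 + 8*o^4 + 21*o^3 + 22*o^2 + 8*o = (o + 2)*(o^4 + 6*o^3 + 9*o^2 + 4*o) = (o + 2)*(o + 4)*(o^3 + 2*o^2 + o) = (o + 1)*(o + 2)*(o + 4)*(o^2 + o) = o*(o + 1)*(o + 2)*(o + 4)*(o + 1)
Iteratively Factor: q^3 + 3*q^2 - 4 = (q + 2)*(q^2 + q - 2) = (q + 2)^2*(q - 1)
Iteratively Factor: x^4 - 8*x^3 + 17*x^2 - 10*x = (x - 2)*(x^3 - 6*x^2 + 5*x) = (x - 5)*(x - 2)*(x^2 - x) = x*(x - 5)*(x - 2)*(x - 1)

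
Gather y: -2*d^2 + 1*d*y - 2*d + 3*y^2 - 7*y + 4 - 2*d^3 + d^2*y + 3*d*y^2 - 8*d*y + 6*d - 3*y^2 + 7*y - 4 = -2*d^3 - 2*d^2 + 3*d*y^2 + 4*d + y*(d^2 - 7*d)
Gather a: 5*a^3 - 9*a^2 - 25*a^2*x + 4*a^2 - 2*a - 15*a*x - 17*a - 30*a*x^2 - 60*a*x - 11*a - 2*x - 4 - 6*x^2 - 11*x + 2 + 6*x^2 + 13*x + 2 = 5*a^3 + a^2*(-25*x - 5) + a*(-30*x^2 - 75*x - 30)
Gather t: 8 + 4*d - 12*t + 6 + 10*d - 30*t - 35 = 14*d - 42*t - 21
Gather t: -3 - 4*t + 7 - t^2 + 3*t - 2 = -t^2 - t + 2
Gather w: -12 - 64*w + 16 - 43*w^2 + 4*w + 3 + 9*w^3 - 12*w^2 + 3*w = 9*w^3 - 55*w^2 - 57*w + 7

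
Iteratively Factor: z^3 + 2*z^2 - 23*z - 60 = (z - 5)*(z^2 + 7*z + 12) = (z - 5)*(z + 4)*(z + 3)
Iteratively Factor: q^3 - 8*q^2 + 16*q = (q - 4)*(q^2 - 4*q) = q*(q - 4)*(q - 4)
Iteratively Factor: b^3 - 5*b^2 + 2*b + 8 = (b - 2)*(b^2 - 3*b - 4) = (b - 4)*(b - 2)*(b + 1)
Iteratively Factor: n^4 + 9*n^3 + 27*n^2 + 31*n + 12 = (n + 1)*(n^3 + 8*n^2 + 19*n + 12) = (n + 1)*(n + 4)*(n^2 + 4*n + 3) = (n + 1)*(n + 3)*(n + 4)*(n + 1)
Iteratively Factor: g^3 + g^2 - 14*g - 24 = (g + 2)*(g^2 - g - 12) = (g - 4)*(g + 2)*(g + 3)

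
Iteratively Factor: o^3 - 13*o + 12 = (o - 1)*(o^2 + o - 12) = (o - 3)*(o - 1)*(o + 4)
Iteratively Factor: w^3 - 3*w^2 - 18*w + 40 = (w - 5)*(w^2 + 2*w - 8) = (w - 5)*(w - 2)*(w + 4)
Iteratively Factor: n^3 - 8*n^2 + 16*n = (n)*(n^2 - 8*n + 16) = n*(n - 4)*(n - 4)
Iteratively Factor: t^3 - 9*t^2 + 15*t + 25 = (t - 5)*(t^2 - 4*t - 5) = (t - 5)^2*(t + 1)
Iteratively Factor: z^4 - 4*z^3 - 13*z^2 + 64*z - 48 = (z - 1)*(z^3 - 3*z^2 - 16*z + 48) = (z - 4)*(z - 1)*(z^2 + z - 12) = (z - 4)*(z - 3)*(z - 1)*(z + 4)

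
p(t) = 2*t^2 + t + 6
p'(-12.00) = -47.00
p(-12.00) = 282.00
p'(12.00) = 49.00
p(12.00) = 306.00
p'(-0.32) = -0.28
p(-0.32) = 5.88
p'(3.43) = 14.72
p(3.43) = 32.96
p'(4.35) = 18.40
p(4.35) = 48.20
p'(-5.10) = -19.40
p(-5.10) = 52.92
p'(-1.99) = -6.96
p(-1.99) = 11.93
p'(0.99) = 4.96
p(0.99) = 8.95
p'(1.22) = 5.88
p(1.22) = 10.20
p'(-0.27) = -0.08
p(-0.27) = 5.88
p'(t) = 4*t + 1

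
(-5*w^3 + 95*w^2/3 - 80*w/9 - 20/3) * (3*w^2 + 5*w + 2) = -15*w^5 + 70*w^4 + 365*w^3/3 - 10*w^2/9 - 460*w/9 - 40/3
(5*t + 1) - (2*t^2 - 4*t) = -2*t^2 + 9*t + 1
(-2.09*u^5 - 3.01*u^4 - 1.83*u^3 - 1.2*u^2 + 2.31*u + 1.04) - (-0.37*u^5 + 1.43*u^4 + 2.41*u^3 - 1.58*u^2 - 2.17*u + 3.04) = -1.72*u^5 - 4.44*u^4 - 4.24*u^3 + 0.38*u^2 + 4.48*u - 2.0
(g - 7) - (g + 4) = -11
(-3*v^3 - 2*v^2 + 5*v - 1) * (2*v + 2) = -6*v^4 - 10*v^3 + 6*v^2 + 8*v - 2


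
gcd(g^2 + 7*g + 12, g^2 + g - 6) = g + 3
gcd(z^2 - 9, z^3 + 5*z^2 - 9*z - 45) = z^2 - 9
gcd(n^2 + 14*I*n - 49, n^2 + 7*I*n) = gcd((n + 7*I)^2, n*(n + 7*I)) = n + 7*I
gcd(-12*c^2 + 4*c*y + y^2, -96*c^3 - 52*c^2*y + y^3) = 6*c + y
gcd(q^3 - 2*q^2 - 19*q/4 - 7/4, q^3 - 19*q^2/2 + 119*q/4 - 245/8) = q - 7/2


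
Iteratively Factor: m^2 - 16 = (m - 4)*(m + 4)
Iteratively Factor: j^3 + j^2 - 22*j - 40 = (j + 4)*(j^2 - 3*j - 10) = (j - 5)*(j + 4)*(j + 2)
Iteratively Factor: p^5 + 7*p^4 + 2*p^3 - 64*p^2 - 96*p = (p + 2)*(p^4 + 5*p^3 - 8*p^2 - 48*p) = (p + 2)*(p + 4)*(p^3 + p^2 - 12*p) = (p + 2)*(p + 4)^2*(p^2 - 3*p) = p*(p + 2)*(p + 4)^2*(p - 3)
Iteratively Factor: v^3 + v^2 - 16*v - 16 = (v - 4)*(v^2 + 5*v + 4) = (v - 4)*(v + 1)*(v + 4)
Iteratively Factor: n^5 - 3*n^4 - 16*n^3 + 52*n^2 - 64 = (n + 1)*(n^4 - 4*n^3 - 12*n^2 + 64*n - 64) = (n - 2)*(n + 1)*(n^3 - 2*n^2 - 16*n + 32) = (n - 2)*(n + 1)*(n + 4)*(n^2 - 6*n + 8) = (n - 2)^2*(n + 1)*(n + 4)*(n - 4)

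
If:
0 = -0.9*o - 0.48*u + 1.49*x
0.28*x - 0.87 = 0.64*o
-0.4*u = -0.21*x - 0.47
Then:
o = -1.70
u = 0.76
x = -0.78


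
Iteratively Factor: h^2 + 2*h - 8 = (h + 4)*(h - 2)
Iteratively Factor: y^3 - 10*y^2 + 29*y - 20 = (y - 4)*(y^2 - 6*y + 5) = (y - 5)*(y - 4)*(y - 1)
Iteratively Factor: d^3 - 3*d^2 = (d)*(d^2 - 3*d) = d^2*(d - 3)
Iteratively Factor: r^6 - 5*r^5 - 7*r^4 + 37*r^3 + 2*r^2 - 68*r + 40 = (r - 2)*(r^5 - 3*r^4 - 13*r^3 + 11*r^2 + 24*r - 20) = (r - 2)*(r + 2)*(r^4 - 5*r^3 - 3*r^2 + 17*r - 10) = (r - 5)*(r - 2)*(r + 2)*(r^3 - 3*r + 2) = (r - 5)*(r - 2)*(r + 2)^2*(r^2 - 2*r + 1) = (r - 5)*(r - 2)*(r - 1)*(r + 2)^2*(r - 1)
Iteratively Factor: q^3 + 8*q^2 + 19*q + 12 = (q + 3)*(q^2 + 5*q + 4) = (q + 3)*(q + 4)*(q + 1)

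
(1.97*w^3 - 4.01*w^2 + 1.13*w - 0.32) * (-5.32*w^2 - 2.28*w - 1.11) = -10.4804*w^5 + 16.8416*w^4 + 0.9445*w^3 + 3.5771*w^2 - 0.5247*w + 0.3552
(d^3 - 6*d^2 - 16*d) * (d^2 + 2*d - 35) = d^5 - 4*d^4 - 63*d^3 + 178*d^2 + 560*d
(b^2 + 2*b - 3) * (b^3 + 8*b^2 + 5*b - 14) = b^5 + 10*b^4 + 18*b^3 - 28*b^2 - 43*b + 42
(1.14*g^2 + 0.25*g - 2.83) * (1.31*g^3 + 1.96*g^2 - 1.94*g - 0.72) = 1.4934*g^5 + 2.5619*g^4 - 5.4289*g^3 - 6.8526*g^2 + 5.3102*g + 2.0376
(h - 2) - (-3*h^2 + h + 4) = 3*h^2 - 6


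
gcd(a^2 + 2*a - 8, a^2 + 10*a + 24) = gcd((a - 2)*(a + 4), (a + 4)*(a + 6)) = a + 4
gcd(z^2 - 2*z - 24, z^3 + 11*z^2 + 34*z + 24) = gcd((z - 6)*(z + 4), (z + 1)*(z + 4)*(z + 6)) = z + 4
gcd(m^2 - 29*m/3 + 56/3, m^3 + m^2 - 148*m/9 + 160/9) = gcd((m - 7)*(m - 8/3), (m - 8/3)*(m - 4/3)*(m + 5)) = m - 8/3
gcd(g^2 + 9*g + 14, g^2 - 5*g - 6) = 1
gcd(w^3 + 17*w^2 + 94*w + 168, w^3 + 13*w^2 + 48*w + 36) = w + 6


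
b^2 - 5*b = b*(b - 5)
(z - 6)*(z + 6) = z^2 - 36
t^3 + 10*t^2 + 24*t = t*(t + 4)*(t + 6)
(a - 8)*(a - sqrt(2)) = a^2 - 8*a - sqrt(2)*a + 8*sqrt(2)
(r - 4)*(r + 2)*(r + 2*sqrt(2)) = r^3 - 2*r^2 + 2*sqrt(2)*r^2 - 8*r - 4*sqrt(2)*r - 16*sqrt(2)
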